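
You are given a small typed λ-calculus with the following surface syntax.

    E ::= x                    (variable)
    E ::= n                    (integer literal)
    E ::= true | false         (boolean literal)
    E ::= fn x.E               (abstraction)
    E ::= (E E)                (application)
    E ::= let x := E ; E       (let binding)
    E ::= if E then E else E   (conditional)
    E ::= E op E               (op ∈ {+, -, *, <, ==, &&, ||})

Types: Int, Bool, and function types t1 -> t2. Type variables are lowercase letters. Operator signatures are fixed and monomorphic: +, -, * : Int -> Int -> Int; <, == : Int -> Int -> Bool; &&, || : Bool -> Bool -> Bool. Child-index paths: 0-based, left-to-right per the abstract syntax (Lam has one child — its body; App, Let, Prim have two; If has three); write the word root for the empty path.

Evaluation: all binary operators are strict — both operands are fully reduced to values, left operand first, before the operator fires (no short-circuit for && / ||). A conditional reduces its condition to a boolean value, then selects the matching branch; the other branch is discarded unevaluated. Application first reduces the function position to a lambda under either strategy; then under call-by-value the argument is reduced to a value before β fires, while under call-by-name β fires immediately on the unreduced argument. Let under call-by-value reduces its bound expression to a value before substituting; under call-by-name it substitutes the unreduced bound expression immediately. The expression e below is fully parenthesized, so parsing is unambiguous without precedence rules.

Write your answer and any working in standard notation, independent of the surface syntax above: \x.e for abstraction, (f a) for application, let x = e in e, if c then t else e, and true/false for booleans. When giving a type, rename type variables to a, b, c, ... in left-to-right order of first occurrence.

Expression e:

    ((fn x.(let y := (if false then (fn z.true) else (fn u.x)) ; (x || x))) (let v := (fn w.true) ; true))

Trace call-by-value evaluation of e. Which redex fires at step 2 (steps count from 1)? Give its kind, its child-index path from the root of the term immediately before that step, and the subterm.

Trace:
step 0: ((\x.(let y = (if false then (\z.true) else (\u.x)) in (x || x))) (let v = (\w.true) in true))
step 1: [let@1] ((\x.(let y = (if false then (\z.true) else (\u.x)) in (x || x))) true)
step 2: [beta@root] (let y = (if false then (\z.true) else (\u.true)) in (true || true))

Answer: beta at root : ((\x.(let y = (if false then (\z.true) else (\u.x)) in (x || x))) true)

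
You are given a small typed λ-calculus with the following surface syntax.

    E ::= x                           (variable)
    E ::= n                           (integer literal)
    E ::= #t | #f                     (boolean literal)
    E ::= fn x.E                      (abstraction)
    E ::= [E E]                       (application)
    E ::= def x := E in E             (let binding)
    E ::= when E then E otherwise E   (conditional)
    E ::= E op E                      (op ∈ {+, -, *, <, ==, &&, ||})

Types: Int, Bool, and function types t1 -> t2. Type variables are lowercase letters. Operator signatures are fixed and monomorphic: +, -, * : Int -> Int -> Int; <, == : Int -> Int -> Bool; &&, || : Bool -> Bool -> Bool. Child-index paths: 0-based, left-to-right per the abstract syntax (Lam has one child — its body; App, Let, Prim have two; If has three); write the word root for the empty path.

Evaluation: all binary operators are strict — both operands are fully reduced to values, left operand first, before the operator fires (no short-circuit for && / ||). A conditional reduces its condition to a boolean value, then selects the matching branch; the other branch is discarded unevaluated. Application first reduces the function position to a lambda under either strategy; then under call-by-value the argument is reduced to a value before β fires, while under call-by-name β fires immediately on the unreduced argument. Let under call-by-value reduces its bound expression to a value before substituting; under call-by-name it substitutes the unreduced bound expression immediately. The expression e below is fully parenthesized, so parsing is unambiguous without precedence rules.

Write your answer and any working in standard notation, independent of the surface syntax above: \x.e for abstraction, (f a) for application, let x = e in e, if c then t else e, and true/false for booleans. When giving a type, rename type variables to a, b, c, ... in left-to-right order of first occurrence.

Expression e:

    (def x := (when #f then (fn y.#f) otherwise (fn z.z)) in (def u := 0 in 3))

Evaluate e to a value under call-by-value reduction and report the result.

Derivation:
step 0: (let x = (if false then (\y.false) else (\z.z)) in (let u = 0 in 3))
step 1: [if@0] (let x = (\z.z) in (let u = 0 in 3))
step 2: [let@root] (let u = 0 in 3)
step 3: [let@root] 3

Answer: 3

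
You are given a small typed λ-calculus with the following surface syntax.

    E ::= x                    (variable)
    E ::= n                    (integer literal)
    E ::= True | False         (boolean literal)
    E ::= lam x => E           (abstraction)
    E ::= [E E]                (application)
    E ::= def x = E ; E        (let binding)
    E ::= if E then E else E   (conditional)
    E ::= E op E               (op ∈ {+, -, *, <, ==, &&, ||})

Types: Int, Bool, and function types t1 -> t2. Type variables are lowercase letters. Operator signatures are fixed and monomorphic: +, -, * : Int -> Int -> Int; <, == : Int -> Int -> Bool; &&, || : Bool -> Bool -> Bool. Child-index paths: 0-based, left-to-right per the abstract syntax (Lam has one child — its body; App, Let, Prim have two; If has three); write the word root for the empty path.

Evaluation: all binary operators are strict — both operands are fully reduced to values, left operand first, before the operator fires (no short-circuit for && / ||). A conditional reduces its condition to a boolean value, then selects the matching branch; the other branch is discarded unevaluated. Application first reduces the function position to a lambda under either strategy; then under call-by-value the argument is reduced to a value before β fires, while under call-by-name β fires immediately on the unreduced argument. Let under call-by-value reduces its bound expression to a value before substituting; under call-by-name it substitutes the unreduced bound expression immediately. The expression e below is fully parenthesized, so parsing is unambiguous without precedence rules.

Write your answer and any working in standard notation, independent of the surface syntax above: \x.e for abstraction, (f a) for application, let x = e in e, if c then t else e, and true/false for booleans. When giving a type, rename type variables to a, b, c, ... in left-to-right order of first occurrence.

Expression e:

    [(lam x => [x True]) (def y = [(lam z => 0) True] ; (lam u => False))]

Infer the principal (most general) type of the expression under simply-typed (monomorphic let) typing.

Trace:
x : a
  unify a ~ Bool -> b
_ _ : b
\x._ : (Bool -> b) -> b
\z._ : c -> Int
  unify c -> Int ~ Bool -> d
  unify c ~ Bool
  unify Int ~ d
_ _ : Int
let y : Int
\u._ : e -> Bool
  unify (Bool -> b) -> b ~ (e -> Bool) -> f
  unify Bool -> b ~ e -> Bool
  unify Bool ~ e
  unify b ~ Bool
  unify Bool ~ f
_ _ : Bool

Answer: Bool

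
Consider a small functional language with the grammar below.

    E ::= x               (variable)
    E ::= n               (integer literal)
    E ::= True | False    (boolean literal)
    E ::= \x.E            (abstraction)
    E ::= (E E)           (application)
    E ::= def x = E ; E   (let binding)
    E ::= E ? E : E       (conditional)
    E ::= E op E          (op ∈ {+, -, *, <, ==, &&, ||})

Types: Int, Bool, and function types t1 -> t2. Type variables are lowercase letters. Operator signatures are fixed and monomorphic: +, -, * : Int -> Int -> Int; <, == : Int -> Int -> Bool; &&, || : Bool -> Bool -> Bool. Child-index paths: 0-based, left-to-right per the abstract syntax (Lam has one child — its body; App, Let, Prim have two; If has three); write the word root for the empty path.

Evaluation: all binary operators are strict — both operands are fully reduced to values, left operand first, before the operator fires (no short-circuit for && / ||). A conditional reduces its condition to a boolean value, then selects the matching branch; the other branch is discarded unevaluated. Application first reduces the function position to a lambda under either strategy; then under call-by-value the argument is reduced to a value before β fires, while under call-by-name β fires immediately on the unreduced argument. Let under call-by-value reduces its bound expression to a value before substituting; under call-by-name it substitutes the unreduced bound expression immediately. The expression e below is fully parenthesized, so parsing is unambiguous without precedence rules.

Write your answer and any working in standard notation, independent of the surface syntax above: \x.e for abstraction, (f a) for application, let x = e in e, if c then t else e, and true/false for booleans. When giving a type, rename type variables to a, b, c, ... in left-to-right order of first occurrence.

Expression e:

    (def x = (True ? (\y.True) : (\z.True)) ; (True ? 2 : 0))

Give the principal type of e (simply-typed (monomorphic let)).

Working:
  unify Bool ~ Bool
\y._ : a -> Bool
\z._ : b -> Bool
  unify a -> Bool ~ b -> Bool
  unify a ~ b
  unify Bool ~ Bool
let x : b -> Bool
  unify Bool ~ Bool
  unify Int ~ Int

Answer: Int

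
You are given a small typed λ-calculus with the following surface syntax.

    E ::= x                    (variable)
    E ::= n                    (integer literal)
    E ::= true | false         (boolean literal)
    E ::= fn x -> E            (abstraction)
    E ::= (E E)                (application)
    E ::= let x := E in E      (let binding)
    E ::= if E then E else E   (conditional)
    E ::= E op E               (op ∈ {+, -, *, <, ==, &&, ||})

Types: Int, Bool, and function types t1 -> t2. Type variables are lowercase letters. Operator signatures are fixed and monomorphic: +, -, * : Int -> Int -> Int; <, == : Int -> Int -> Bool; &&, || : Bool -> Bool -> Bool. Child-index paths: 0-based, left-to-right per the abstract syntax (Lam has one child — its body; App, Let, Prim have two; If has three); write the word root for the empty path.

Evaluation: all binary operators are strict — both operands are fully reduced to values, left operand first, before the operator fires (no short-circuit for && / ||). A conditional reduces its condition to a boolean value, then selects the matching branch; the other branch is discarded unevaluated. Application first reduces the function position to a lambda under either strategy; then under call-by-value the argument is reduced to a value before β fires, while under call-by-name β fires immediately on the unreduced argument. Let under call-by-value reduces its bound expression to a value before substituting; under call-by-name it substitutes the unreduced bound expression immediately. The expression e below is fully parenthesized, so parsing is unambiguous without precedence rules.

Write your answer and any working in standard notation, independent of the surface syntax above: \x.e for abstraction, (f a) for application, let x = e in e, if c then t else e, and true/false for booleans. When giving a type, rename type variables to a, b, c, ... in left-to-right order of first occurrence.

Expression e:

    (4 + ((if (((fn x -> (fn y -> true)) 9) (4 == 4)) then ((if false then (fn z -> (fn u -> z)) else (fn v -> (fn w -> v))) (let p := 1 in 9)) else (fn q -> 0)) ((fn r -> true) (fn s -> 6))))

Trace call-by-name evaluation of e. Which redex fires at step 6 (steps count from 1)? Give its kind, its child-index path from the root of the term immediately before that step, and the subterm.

Answer: beta at 1 : ((\w.(let p = 1 in 9)) ((\r.true) (\s.6)))

Working:
step 0: (4 + ((if (((\x.(\y.true)) 9) (4 == 4)) then ((if false then (\z.(\u.z)) else (\v.(\w.v))) (let p = 1 in 9)) else (\q.0)) ((\r.true) (\s.6))))
step 1: [beta@1.0.0.0] (4 + ((if ((\y.true) (4 == 4)) then ((if false then (\z.(\u.z)) else (\v.(\w.v))) (let p = 1 in 9)) else (\q.0)) ((\r.true) (\s.6))))
step 2: [beta@1.0.0] (4 + ((if true then ((if false then (\z.(\u.z)) else (\v.(\w.v))) (let p = 1 in 9)) else (\q.0)) ((\r.true) (\s.6))))
step 3: [if@1.0] (4 + (((if false then (\z.(\u.z)) else (\v.(\w.v))) (let p = 1 in 9)) ((\r.true) (\s.6))))
step 4: [if@1.0.0] (4 + (((\v.(\w.v)) (let p = 1 in 9)) ((\r.true) (\s.6))))
step 5: [beta@1.0] (4 + ((\w.(let p = 1 in 9)) ((\r.true) (\s.6))))
step 6: [beta@1] (4 + (let p = 1 in 9))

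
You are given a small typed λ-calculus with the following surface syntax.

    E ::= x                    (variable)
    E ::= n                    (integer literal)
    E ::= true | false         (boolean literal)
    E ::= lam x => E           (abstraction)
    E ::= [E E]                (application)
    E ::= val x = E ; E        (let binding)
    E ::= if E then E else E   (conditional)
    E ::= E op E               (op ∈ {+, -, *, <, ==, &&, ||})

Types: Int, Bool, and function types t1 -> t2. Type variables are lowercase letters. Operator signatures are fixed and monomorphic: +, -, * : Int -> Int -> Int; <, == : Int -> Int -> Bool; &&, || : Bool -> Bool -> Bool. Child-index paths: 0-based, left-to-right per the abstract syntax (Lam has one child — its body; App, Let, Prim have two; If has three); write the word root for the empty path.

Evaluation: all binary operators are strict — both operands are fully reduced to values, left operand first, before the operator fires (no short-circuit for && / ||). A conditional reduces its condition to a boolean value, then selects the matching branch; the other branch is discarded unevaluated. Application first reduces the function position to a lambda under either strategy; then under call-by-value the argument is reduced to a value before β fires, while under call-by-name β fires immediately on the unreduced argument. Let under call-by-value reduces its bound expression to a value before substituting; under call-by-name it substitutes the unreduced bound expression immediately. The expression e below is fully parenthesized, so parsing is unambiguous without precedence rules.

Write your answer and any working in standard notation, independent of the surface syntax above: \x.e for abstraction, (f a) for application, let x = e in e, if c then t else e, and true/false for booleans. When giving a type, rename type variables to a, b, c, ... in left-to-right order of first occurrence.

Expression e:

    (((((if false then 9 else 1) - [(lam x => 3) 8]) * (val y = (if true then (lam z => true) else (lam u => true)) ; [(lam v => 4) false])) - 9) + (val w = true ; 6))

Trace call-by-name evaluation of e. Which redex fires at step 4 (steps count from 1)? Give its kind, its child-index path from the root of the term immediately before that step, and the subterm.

Answer: let at 0.0.1 : (let y = (if true then (\z.true) else (\u.true)) in ((\v.4) false))

Trace:
step 0: (((((if false then 9 else 1) - ((\x.3) 8)) * (let y = (if true then (\z.true) else (\u.true)) in ((\v.4) false))) - 9) + (let w = true in 6))
step 1: [if@0.0.0.0] ((((1 - ((\x.3) 8)) * (let y = (if true then (\z.true) else (\u.true)) in ((\v.4) false))) - 9) + (let w = true in 6))
step 2: [beta@0.0.0.1] ((((1 - 3) * (let y = (if true then (\z.true) else (\u.true)) in ((\v.4) false))) - 9) + (let w = true in 6))
step 3: [delta@0.0.0] (((-2 * (let y = (if true then (\z.true) else (\u.true)) in ((\v.4) false))) - 9) + (let w = true in 6))
step 4: [let@0.0.1] (((-2 * ((\v.4) false)) - 9) + (let w = true in 6))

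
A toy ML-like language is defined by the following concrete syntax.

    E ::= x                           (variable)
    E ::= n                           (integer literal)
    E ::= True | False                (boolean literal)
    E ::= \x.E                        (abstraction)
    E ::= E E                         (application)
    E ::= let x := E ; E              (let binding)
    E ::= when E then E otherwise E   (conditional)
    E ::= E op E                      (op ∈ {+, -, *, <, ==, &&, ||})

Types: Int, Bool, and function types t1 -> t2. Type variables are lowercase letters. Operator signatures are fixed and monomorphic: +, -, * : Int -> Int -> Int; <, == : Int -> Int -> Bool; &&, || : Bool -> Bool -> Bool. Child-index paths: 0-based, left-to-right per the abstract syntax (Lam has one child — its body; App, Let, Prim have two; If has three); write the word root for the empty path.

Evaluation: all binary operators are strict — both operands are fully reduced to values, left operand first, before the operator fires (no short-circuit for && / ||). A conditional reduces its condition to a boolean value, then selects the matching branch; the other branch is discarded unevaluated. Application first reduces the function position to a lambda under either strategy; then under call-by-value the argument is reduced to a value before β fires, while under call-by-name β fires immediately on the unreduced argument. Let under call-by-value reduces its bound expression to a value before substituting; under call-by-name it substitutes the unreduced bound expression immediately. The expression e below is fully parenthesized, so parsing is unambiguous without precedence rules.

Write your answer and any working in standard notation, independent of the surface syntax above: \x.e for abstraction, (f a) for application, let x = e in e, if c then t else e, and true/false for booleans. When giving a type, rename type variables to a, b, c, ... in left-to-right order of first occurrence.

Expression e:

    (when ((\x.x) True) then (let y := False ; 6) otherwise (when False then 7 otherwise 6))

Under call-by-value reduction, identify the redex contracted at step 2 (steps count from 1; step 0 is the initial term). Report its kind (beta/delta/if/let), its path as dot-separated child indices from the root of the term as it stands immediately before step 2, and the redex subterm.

Trace:
step 0: (if ((\x.x) true) then (let y = false in 6) else (if false then 7 else 6))
step 1: [beta@0] (if true then (let y = false in 6) else (if false then 7 else 6))
step 2: [if@root] (let y = false in 6)

Answer: if at root : (if true then (let y = false in 6) else (if false then 7 else 6))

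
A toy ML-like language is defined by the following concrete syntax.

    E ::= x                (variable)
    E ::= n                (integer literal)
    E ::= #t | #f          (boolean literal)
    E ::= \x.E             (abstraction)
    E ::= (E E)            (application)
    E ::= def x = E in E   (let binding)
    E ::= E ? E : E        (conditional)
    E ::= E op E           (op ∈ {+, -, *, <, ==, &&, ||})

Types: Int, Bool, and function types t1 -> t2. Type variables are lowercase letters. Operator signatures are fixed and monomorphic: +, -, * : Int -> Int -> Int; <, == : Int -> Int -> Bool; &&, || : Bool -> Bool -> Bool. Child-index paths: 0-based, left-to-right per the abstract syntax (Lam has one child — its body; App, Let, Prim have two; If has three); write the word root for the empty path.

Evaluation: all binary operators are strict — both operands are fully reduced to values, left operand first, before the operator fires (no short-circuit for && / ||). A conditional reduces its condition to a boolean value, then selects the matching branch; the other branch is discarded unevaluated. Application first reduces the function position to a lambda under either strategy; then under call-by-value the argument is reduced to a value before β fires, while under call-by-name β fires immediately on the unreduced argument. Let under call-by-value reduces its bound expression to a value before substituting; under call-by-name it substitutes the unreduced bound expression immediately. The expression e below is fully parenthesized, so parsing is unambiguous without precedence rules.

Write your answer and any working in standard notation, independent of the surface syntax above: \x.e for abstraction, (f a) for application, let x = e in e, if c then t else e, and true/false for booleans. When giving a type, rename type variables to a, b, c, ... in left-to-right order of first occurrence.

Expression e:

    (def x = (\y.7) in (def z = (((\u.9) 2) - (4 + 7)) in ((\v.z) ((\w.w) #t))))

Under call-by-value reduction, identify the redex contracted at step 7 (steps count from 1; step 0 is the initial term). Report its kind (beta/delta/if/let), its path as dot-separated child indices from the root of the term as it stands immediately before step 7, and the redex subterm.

Answer: beta at root : ((\v.-2) true)

Working:
step 0: (let x = (\y.7) in (let z = (((\u.9) 2) - (4 + 7)) in ((\v.z) ((\w.w) true))))
step 1: [let@root] (let z = (((\u.9) 2) - (4 + 7)) in ((\v.z) ((\w.w) true)))
step 2: [beta@0.0] (let z = (9 - (4 + 7)) in ((\v.z) ((\w.w) true)))
step 3: [delta@0.1] (let z = (9 - 11) in ((\v.z) ((\w.w) true)))
step 4: [delta@0] (let z = -2 in ((\v.z) ((\w.w) true)))
step 5: [let@root] ((\v.-2) ((\w.w) true))
step 6: [beta@1] ((\v.-2) true)
step 7: [beta@root] -2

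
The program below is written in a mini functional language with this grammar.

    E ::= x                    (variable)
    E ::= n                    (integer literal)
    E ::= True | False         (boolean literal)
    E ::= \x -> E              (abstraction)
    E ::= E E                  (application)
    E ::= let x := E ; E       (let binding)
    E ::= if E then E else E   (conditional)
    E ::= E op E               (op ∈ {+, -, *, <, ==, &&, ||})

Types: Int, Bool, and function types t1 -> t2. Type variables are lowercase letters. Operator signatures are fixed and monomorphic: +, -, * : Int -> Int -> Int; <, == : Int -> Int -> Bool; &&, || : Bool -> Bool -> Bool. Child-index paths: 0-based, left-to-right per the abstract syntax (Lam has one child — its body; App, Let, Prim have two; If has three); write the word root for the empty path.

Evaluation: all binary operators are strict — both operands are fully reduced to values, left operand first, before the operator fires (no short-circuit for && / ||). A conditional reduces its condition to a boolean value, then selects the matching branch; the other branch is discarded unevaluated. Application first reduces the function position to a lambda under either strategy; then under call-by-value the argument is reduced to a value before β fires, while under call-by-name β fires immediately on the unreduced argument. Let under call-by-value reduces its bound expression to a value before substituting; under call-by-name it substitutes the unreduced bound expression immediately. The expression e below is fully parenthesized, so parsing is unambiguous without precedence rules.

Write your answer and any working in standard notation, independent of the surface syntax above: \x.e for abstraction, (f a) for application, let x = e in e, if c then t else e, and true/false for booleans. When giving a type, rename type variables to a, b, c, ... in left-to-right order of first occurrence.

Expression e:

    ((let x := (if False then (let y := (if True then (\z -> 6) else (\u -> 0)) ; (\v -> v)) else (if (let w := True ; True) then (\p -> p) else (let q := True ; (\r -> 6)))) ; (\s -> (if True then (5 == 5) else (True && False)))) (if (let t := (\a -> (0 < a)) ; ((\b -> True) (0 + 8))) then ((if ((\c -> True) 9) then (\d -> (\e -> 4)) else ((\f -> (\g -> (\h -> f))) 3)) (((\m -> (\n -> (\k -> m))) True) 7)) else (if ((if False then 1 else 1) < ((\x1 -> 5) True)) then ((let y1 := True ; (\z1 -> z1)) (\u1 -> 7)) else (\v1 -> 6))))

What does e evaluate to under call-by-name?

Answer: true

Working:
step 0: ((let x = (if false then (let y = (if true then (\z.6) else (\u.0)) in (\v.v)) else (if (let w = true in true) then (\p.p) else (let q = true in (\r.6)))) in (\s.(if true then (5 == 5) else (true && false)))) (if (let t = (\a.(0 < a)) in ((\b.true) (0 + 8))) then ((if ((\c.true) 9) then (\d.(\e.4)) else ((\f.(\g.(\h.f))) 3)) (((\m.(\n.(\k.m))) true) 7)) else (if ((if false then 1 else 1) < ((\x1.5) true)) then ((let y1 = true in (\z1.z1)) (\u1.7)) else (\v1.6))))
step 1: [let@0] ((\s.(if true then (5 == 5) else (true && false))) (if (let t = (\a.(0 < a)) in ((\b.true) (0 + 8))) then ((if ((\c.true) 9) then (\d.(\e.4)) else ((\f.(\g.(\h.f))) 3)) (((\m.(\n.(\k.m))) true) 7)) else (if ((if false then 1 else 1) < ((\x1.5) true)) then ((let y1 = true in (\z1.z1)) (\u1.7)) else (\v1.6))))
step 2: [beta@root] (if true then (5 == 5) else (true && false))
step 3: [if@root] (5 == 5)
step 4: [delta@root] true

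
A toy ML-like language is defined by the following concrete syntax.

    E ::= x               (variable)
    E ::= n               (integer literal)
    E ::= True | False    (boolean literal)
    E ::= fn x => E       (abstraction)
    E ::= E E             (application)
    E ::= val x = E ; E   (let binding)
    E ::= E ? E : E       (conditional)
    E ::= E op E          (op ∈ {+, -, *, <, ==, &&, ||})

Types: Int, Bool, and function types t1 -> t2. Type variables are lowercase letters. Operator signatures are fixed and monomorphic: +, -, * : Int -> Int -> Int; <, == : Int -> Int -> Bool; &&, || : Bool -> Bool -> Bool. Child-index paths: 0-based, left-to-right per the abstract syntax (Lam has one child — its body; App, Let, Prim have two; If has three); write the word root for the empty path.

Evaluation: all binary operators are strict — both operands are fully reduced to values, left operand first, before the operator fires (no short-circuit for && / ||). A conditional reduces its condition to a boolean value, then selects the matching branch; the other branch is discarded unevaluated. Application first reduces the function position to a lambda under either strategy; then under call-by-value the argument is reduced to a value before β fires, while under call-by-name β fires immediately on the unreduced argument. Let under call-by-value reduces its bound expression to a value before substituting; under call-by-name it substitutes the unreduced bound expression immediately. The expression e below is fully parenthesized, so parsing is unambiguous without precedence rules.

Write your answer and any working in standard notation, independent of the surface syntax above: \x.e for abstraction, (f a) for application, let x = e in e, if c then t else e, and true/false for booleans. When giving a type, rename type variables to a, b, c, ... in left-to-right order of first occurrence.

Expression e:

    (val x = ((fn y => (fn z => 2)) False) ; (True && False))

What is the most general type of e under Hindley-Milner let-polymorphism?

Answer: Bool

Working:
\z._ : b -> Int
\y._ : a -> b -> Int
  unify a -> b -> Int ~ Bool -> c
  unify a ~ Bool
  unify b -> Int ~ c
_ _ : b -> Int
let x : forall. b -> Int
  unify Bool ~ Bool
  unify Bool ~ Bool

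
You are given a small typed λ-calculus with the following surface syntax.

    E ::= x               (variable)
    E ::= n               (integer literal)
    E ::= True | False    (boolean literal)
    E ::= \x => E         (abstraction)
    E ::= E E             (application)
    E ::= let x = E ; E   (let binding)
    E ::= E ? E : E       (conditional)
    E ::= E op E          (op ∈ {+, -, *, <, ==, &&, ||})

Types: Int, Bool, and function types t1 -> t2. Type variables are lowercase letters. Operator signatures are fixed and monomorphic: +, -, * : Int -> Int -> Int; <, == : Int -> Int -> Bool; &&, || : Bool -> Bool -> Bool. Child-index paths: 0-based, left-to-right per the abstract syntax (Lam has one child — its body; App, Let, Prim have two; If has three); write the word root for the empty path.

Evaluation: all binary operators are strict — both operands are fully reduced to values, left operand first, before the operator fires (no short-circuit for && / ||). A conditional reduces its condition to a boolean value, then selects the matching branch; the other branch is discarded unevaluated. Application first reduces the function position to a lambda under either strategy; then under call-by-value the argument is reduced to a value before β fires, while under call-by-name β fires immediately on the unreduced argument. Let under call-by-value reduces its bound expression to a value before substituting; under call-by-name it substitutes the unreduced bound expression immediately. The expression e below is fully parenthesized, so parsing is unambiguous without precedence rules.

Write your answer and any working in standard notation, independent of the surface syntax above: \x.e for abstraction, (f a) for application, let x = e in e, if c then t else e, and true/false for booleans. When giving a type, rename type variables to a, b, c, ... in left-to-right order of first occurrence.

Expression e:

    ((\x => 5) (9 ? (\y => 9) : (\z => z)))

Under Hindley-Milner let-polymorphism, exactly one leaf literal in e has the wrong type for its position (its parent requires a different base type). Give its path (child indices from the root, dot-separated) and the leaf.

Answer: 1.0 : 9

Trace:
\x._ : a -> Int
  unify Int ~ Bool
  FAIL: mismatch Int ~ Bool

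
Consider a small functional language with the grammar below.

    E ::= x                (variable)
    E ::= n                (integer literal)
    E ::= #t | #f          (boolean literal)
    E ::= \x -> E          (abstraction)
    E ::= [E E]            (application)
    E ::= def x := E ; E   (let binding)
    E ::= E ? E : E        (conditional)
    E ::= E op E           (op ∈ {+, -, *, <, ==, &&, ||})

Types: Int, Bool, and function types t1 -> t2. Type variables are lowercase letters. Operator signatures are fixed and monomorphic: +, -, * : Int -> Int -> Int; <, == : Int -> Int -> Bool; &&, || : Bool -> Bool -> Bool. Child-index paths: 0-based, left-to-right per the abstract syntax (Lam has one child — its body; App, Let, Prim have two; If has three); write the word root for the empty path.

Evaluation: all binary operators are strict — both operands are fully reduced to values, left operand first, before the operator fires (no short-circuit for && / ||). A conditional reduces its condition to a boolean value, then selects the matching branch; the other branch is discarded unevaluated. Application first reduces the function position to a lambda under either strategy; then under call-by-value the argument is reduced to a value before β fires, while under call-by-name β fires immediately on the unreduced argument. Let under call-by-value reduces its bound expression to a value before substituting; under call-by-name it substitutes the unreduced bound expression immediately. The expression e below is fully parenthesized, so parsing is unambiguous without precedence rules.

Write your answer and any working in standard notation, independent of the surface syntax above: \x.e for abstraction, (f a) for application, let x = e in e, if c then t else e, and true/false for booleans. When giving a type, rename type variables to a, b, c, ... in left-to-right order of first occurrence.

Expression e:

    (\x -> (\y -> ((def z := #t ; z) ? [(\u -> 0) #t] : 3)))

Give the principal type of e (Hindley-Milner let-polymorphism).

Answer: a -> b -> Int

Trace:
let z : Bool
z : Bool
  unify Bool ~ Bool
\u._ : c -> Int
  unify c -> Int ~ Bool -> d
  unify c ~ Bool
  unify Int ~ d
_ _ : Int
  unify Int ~ Int
\y._ : b -> Int
\x._ : a -> b -> Int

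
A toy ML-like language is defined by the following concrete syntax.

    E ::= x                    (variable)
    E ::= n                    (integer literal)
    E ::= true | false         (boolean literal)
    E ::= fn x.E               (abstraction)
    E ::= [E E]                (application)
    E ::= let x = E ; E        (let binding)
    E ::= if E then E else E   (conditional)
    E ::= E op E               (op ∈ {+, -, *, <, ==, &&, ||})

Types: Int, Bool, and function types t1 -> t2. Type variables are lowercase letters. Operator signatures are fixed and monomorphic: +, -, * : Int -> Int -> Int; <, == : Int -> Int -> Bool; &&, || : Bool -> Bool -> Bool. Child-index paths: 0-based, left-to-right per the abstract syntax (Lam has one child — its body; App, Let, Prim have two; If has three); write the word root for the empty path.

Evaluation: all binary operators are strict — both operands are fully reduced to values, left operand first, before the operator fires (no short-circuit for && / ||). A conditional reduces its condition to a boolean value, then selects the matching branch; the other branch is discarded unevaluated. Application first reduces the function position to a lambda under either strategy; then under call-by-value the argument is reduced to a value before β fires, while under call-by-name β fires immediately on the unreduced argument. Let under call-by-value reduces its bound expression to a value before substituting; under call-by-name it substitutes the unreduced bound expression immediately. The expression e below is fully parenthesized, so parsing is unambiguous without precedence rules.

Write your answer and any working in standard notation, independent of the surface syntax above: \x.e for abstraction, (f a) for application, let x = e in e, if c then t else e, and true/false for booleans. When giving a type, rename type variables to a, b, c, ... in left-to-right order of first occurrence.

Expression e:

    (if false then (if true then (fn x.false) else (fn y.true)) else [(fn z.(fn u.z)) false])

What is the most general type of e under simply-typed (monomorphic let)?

Trace:
  unify Bool ~ Bool
  unify Bool ~ Bool
\x._ : a -> Bool
\y._ : b -> Bool
  unify a -> Bool ~ b -> Bool
  unify a ~ b
  unify Bool ~ Bool
z : c
\u._ : d -> c
\z._ : c -> d -> c
  unify c -> d -> c ~ Bool -> e
  unify c ~ Bool
  unify d -> Bool ~ e
_ _ : d -> Bool
  unify b -> Bool ~ d -> Bool
  unify b ~ d
  unify Bool ~ Bool

Answer: a -> Bool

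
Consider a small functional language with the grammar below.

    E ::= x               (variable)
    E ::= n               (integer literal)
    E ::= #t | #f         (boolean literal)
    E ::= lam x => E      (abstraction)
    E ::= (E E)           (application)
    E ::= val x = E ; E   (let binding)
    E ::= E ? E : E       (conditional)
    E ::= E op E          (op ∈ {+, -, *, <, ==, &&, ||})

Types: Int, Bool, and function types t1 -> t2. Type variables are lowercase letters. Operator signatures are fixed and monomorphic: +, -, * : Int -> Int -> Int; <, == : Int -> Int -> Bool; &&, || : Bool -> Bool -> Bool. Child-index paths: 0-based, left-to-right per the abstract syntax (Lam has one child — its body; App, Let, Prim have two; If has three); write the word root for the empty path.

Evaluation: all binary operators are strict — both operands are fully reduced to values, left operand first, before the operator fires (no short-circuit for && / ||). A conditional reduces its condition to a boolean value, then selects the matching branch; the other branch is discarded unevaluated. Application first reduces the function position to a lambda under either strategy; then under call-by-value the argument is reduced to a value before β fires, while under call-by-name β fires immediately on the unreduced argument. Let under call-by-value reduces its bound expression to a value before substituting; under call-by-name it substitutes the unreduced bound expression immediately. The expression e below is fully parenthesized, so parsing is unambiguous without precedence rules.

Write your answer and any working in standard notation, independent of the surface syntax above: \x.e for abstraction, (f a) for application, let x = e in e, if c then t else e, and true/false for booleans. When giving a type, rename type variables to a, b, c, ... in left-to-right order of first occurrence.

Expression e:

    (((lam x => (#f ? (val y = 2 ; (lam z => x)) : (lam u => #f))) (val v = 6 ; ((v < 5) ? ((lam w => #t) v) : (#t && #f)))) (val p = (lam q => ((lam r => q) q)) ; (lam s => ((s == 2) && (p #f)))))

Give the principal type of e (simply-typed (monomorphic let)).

Working:
  unify Bool ~ Bool
let y : Int
x : a
\z._ : b -> a
\u._ : c -> Bool
  unify b -> a ~ c -> Bool
  unify b ~ c
  unify a ~ Bool
\x._ : Bool -> c -> Bool
let v : Int
v : Int
  unify Int ~ Int
  unify Int ~ Int
  unify Bool ~ Bool
\w._ : d -> Bool
v : Int
  unify d -> Bool ~ Int -> e
  unify d ~ Int
  unify Bool ~ e
_ _ : Bool
  unify Bool ~ Bool
  unify Bool ~ Bool
  unify Bool ~ Bool
  unify Bool -> c -> Bool ~ Bool -> f
  unify Bool ~ Bool
  unify c -> Bool ~ f
_ _ : c -> Bool
q : g
\r._ : h -> g
q : g
  unify h -> g ~ g -> i
  unify h ~ g
  unify g ~ i
_ _ : i
\q._ : i -> i
let p : i -> i
s : j
  unify j ~ Int
  unify Int ~ Int
  unify Bool ~ Bool
p : i -> i
  unify i -> i ~ Bool -> k
  unify i ~ Bool
  unify Bool ~ k
_ _ : Bool
  unify Bool ~ Bool
\s._ : Int -> Bool
  unify c -> Bool ~ (Int -> Bool) -> l
  unify c ~ Int -> Bool
  unify Bool ~ l
_ _ : Bool

Answer: Bool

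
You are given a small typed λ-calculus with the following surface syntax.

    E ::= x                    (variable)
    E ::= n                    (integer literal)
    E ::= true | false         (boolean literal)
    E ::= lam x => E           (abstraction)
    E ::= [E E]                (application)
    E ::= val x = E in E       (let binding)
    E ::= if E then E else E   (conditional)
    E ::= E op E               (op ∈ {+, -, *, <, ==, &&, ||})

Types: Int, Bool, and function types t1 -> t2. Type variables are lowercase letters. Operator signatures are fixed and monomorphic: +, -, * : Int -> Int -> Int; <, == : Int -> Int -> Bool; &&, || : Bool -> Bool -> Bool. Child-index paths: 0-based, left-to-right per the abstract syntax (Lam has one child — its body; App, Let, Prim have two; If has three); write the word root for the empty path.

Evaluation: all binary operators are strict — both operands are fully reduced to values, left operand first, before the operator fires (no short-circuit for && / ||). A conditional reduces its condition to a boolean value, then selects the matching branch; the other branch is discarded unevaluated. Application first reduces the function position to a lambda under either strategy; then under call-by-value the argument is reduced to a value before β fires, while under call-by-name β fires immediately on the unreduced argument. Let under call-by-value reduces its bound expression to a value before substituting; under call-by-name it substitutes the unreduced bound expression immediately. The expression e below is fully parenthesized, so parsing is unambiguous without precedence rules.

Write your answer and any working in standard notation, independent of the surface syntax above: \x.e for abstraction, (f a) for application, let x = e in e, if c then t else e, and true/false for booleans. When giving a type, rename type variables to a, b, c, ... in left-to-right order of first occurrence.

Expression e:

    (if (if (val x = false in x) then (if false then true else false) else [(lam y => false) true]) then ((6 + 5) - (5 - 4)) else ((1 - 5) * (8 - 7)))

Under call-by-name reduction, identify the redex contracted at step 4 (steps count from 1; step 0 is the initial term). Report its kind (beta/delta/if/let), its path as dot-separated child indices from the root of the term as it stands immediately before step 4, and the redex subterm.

Trace:
step 0: (if (if (let x = false in x) then (if false then true else false) else ((\y.false) true)) then ((6 + 5) - (5 - 4)) else ((1 - 5) * (8 - 7)))
step 1: [let@0.0] (if (if false then (if false then true else false) else ((\y.false) true)) then ((6 + 5) - (5 - 4)) else ((1 - 5) * (8 - 7)))
step 2: [if@0] (if ((\y.false) true) then ((6 + 5) - (5 - 4)) else ((1 - 5) * (8 - 7)))
step 3: [beta@0] (if false then ((6 + 5) - (5 - 4)) else ((1 - 5) * (8 - 7)))
step 4: [if@root] ((1 - 5) * (8 - 7))

Answer: if at root : (if false then ((6 + 5) - (5 - 4)) else ((1 - 5) * (8 - 7)))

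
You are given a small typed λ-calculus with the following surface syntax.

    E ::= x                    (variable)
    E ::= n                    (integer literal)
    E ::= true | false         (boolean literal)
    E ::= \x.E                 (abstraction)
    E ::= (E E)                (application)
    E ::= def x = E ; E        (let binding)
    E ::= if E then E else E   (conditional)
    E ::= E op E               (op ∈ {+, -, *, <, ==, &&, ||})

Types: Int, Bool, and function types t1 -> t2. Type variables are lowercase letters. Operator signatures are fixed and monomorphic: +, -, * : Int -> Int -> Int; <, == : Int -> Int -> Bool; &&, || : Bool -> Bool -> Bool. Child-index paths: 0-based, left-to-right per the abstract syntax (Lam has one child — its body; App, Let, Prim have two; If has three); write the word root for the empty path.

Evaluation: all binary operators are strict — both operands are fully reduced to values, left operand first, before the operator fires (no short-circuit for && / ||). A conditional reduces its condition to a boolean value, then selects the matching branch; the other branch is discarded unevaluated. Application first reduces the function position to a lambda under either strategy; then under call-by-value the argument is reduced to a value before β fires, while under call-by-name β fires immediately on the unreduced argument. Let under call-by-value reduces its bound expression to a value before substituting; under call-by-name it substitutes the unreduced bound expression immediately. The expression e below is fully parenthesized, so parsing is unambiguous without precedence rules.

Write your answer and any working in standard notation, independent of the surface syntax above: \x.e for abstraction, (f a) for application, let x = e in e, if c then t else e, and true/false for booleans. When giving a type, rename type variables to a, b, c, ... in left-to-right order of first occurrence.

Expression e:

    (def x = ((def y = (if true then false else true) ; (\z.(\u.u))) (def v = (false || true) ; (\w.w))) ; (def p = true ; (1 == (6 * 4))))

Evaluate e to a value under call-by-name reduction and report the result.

Answer: false

Working:
step 0: (let x = ((let y = (if true then false else true) in (\z.(\u.u))) (let v = (false || true) in (\w.w))) in (let p = true in (1 == (6 * 4))))
step 1: [let@root] (let p = true in (1 == (6 * 4)))
step 2: [let@root] (1 == (6 * 4))
step 3: [delta@1] (1 == 24)
step 4: [delta@root] false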